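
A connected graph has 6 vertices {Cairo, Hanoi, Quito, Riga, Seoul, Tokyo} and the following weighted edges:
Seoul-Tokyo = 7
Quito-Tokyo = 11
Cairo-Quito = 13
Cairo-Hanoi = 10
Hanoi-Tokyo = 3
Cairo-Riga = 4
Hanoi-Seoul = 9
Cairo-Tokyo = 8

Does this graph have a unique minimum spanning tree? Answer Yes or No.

Yes

Kruskal's algorithm — process edges by increasing weight (ties by edge label):
Hanoi-Tokyo (3): add — endpoints in different components.
Cairo-Riga (4): add — endpoints in different components.
Seoul-Tokyo (7): add — endpoints in different components.
Cairo-Tokyo (8): add — endpoints in different components.
Hanoi-Seoul (9): skip — Hanoi and Seoul already connected.
Cairo-Hanoi (10): skip — Hanoi and Cairo already connected.
Quito-Tokyo (11): add — endpoints in different components.
Every non-tree edge has weight strictly greater than the heaviest edge on the tree path between its endpoints, so the MST is unique.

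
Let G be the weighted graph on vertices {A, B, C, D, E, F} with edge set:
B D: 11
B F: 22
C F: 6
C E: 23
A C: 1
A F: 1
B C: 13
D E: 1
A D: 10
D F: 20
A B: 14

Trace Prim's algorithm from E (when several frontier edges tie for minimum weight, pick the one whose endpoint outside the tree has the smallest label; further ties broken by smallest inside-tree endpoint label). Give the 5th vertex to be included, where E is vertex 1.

F

Grow the tree from E using Prim:
Step 1: cheapest edge leaving the tree is D E (1); add D.
Step 2: cheapest edge leaving the tree is A D (10); add A.
Step 3: cheapest edge leaving the tree is A C (1); add C.
Step 4: cheapest edge leaving the tree is A F (1); add F.
Step 5: cheapest edge leaving the tree is B D (11); add B.
Vertex order: E, D, A, C, F, B. The 5th vertex is F.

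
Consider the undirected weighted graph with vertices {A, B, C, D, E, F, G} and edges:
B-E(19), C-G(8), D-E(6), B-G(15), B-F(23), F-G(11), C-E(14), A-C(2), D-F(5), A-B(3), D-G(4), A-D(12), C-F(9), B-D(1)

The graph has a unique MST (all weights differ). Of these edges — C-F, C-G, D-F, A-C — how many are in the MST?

Kruskal: consider edges lightest-first.
B-D (1): add. Components now {A} {B,D} {C} {E} {F} {G}
A-C (2): add. Components now {A,C} {B,D} {E} {F} {G}
A-B (3): add. Components now {A,B,C,D} {E} {F} {G}
D-G (4): add. Components now {A,B,C,D,G} {E} {F}
D-F (5): add. Components now {A,B,C,D,F,G} {E}
D-E (6): add. Components now {A,B,C,D,E,F,G}
MST edge set: {B-D, A-C, A-B, D-G, D-F, D-E}.
Of the listed edges, {D-F, A-C} are in the MST → 2.

2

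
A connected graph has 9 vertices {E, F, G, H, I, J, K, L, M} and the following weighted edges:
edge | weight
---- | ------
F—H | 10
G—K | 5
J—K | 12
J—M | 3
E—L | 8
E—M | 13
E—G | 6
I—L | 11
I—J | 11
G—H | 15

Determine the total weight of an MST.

69

Grow the tree from F using Prim:
Step 1: frontier [F—H 10] → take F—H (10); add H.
Step 2: frontier [G—H 15] → take G—H (15); add G.
Step 3: frontier [G—K 5, E—G 6] → take G—K (5); add K.
Step 4: frontier [E—G 6, J—K 12] → take E—G (6); add E.
Step 5: frontier [E—L 8, E—M 13, J—K 12] → take E—L (8); add L.
Step 6: frontier [E—M 13, J—K 12, I—L 11] → take I—L (11); add I.
Step 7: frontier [E—M 13, I—J 11, J—K 12] → take I—J (11); add J.
Step 8: frontier [E—M 13, J—M 3] → take J—M (3); add M.
MST edges: F—H, G—H, G—K, E—G, E—L, I—L, I—J, J—M; total weight 10+15+5+6+8+11+11+3 = 69.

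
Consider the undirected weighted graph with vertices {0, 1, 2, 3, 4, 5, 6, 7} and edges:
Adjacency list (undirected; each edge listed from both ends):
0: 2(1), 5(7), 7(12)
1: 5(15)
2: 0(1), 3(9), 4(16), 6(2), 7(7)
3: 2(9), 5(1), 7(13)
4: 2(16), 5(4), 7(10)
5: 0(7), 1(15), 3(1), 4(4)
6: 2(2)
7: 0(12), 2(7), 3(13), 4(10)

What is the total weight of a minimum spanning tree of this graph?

Prim, starting at 7.
Step 1: cheapest edge leaving the tree is 2—7 (7); add 2.
Step 2: cheapest edge leaving the tree is 0—2 (1); add 0.
Step 3: cheapest edge leaving the tree is 2—6 (2); add 6.
Step 4: cheapest edge leaving the tree is 0—5 (7); add 5.
Step 5: cheapest edge leaving the tree is 3—5 (1); add 3.
Step 6: cheapest edge leaving the tree is 4—5 (4); add 4.
Step 7: cheapest edge leaving the tree is 1—5 (15); add 1.
MST edges: 2—7, 0—2, 2—6, 0—5, 3—5, 4—5, 1—5; total weight 7+1+2+7+1+4+15 = 37.

37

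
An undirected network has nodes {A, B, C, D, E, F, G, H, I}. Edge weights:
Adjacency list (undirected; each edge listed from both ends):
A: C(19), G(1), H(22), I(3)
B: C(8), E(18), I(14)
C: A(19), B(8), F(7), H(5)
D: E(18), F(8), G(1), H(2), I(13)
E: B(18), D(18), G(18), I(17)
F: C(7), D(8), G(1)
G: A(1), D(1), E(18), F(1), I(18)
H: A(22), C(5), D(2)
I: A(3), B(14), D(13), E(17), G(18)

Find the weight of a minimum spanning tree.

Kruskal's algorithm — process edges by increasing weight (ties by edge label):
A—G (1): add — endpoints in different components.
D—G (1): add — endpoints in different components.
F—G (1): add — endpoints in different components.
D—H (2): add — endpoints in different components.
A—I (3): add — endpoints in different components.
C—H (5): add — endpoints in different components.
C—F (7): skip — C and F already connected.
B—C (8): add — endpoints in different components.
D—F (8): skip — D and F already connected.
D—I (13): skip — D and I already connected.
B—I (14): skip — B and I already connected.
E—I (17): add — endpoints in different components.
MST edges: A—G, D—G, F—G, D—H, A—I, C—H, B—C, E—I; total weight 1+1+1+2+3+5+8+17 = 38.

38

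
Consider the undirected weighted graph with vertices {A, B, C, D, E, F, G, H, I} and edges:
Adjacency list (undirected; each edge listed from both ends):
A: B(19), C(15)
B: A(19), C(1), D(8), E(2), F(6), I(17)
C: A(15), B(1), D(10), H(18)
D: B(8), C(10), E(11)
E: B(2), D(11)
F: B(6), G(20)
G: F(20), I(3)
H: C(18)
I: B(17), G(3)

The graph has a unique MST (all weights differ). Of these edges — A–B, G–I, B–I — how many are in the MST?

Sort edges by weight, then run Kruskal:
B–C (1): add — endpoints in different components.
B–E (2): add — endpoints in different components.
G–I (3): add — endpoints in different components.
B–F (6): add — endpoints in different components.
B–D (8): add — endpoints in different components.
C–D (10): skip — C and D already connected.
D–E (11): skip — D and E already connected.
A–C (15): add — endpoints in different components.
B–I (17): add — endpoints in different components.
C–H (18): add — endpoints in different components.
MST edge set: {B–C, B–E, G–I, B–F, B–D, A–C, B–I, C–H}.
Of the listed edges, {G–I, B–I} are in the MST → 2.

2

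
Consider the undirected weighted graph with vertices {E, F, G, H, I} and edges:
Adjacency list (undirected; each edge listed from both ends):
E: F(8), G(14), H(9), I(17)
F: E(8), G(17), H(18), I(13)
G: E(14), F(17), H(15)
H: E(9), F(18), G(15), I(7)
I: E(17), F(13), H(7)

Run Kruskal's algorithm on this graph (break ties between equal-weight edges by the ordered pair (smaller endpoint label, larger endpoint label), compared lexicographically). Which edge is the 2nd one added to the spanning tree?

E-F

Kruskal's algorithm — process edges by increasing weight (ties by edge label):
H–I (7): add — endpoints in different components.
E–F (8): add — endpoints in different components.
E–H (9): add — endpoints in different components.
F–I (13): skip — F and I already connected.
E–G (14): add — endpoints in different components.
The 2nd edge added is E–F.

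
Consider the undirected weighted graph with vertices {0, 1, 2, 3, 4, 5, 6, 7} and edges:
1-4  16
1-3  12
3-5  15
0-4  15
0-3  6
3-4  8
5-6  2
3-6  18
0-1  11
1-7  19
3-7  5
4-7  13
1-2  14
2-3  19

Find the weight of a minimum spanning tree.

Grow the tree from 6 using Prim:
Step 1: cheapest edge leaving the tree is 5-6 (2); add 5.
Step 2: cheapest edge leaving the tree is 3-5 (15); add 3.
Step 3: cheapest edge leaving the tree is 3-7 (5); add 7.
Step 4: cheapest edge leaving the tree is 0-3 (6); add 0.
Step 5: cheapest edge leaving the tree is 3-4 (8); add 4.
Step 6: cheapest edge leaving the tree is 0-1 (11); add 1.
Step 7: cheapest edge leaving the tree is 1-2 (14); add 2.
MST edges: 5-6, 3-5, 3-7, 0-3, 3-4, 0-1, 1-2; total weight 2+15+5+6+8+11+14 = 61.

61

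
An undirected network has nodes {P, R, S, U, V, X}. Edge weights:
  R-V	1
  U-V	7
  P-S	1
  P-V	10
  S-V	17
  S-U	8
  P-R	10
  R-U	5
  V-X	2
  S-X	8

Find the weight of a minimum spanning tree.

17

Grow the tree from S using Prim:
Step 1: frontier [P-S 1, S-U 8, S-X 8, S-V 17] → take P-S (1); add P.
Step 2: frontier [P-R 10, P-V 10, S-U 8, S-X 8, S-V 17] → take S-U (8); add U.
Step 3: frontier [P-R 10, P-V 10, S-X 8, S-V 17, R-U 5, U-V 7] → take R-U (5); add R.
Step 4: frontier [P-V 10, R-V 1, S-X 8, S-V 17, U-V 7] → take R-V (1); add V.
Step 5: frontier [S-X 8, V-X 2] → take V-X (2); add X.
MST edges: P-S, S-U, R-U, R-V, V-X; total weight 1+8+5+1+2 = 17.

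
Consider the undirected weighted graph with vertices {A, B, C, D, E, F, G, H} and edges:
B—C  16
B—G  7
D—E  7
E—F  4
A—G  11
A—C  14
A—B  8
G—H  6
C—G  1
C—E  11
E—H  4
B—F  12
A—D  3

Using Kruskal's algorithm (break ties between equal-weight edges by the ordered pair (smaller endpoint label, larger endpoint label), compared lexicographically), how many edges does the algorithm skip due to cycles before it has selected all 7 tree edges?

0

Sort edges by weight, then run Kruskal:
C—G (1): add — endpoints in different components.
A—D (3): add — endpoints in different components.
E—F (4): add — endpoints in different components.
E—H (4): add — endpoints in different components.
G—H (6): add — endpoints in different components.
B—G (7): add — endpoints in different components.
D—E (7): add — endpoints in different components.
Edges rejected before the tree was complete: 0.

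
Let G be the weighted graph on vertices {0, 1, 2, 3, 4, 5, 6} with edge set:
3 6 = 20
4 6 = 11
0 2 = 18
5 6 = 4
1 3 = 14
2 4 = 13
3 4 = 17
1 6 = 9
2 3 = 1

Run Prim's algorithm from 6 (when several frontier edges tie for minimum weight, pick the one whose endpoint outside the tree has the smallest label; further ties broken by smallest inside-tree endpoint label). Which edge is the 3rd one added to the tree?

Grow the tree from 6 using Prim:
Step 1: cheapest edge leaving the tree is 5 6 (4); add 5.
Step 2: cheapest edge leaving the tree is 1 6 (9); add 1.
Step 3: cheapest edge leaving the tree is 4 6 (11); add 4.
Step 4: cheapest edge leaving the tree is 2 4 (13); add 2.
Step 5: cheapest edge leaving the tree is 2 3 (1); add 3.
Step 6: cheapest edge leaving the tree is 0 2 (18); add 0.
The 3rd edge added is 4 6.

4-6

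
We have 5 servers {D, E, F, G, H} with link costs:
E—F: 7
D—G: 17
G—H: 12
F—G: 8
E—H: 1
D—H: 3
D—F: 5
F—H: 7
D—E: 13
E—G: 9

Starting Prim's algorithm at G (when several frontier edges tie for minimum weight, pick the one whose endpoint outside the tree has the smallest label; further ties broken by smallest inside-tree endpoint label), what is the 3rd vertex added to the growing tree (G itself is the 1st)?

D

Prim's algorithm from G:
Step 1: frontier [F—G 8, E—G 9, G—H 12, D—G 17] → take F—G (8); add F.
Step 2: frontier [D—F 5, E—F 7, F—H 7, E—G 9, G—H 12, D—G 17] → take D—F (5); add D.
Step 3: frontier [D—H 3, D—E 13, E—F 7, F—H 7, E—G 9, G—H 12] → take D—H (3); add H.
Step 4: frontier [D—E 13, E—F 7, E—G 9, E—H 1] → take E—H (1); add E.
Vertex order: G, F, D, H, E. The 3rd vertex is D.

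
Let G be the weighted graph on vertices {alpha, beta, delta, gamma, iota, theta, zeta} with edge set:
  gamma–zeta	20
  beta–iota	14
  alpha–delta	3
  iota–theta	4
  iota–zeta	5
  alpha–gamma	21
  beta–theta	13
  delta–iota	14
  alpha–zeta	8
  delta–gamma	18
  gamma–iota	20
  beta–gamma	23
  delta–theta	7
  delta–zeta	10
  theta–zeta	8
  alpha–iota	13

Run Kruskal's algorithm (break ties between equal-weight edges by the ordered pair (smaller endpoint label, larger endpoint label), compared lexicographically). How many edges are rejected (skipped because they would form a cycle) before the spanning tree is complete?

Kruskal's algorithm — process edges by increasing weight (ties by edge label):
alpha–delta (3): add. Components now {beta} {theta} {alpha,delta} {iota} {gamma} {zeta}
iota–theta (4): add. Components now {beta} {iota,theta} {alpha,delta} {gamma} {zeta}
iota–zeta (5): add. Components now {beta} {iota,theta,zeta} {alpha,delta} {gamma}
delta–theta (7): add. Components now {beta} {alpha,delta,iota,theta,zeta} {gamma}
alpha–zeta (8): skip — alpha and zeta already connected.
theta–zeta (8): skip — theta and zeta already connected.
delta–zeta (10): skip — zeta and delta already connected.
alpha–iota (13): skip — alpha and iota already connected.
beta–theta (13): add. Components now {alpha,beta,delta,iota,theta,zeta} {gamma}
beta–iota (14): skip — beta and iota already connected.
delta–iota (14): skip — iota and delta already connected.
delta–gamma (18): add. Components now {alpha,beta,delta,gamma,iota,theta,zeta}
Edges rejected before the tree was complete: 6.

6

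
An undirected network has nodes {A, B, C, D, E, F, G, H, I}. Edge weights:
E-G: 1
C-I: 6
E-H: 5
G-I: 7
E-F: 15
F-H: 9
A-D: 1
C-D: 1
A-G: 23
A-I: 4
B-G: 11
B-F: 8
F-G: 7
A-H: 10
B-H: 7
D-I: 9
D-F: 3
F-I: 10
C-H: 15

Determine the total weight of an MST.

29

Prim's algorithm from E:
Step 1: cheapest edge leaving the tree is E-G (1); add G.
Step 2: cheapest edge leaving the tree is E-H (5); add H.
Step 3: cheapest edge leaving the tree is B-H (7); add B.
Step 4: cheapest edge leaving the tree is F-G (7); add F.
Step 5: cheapest edge leaving the tree is D-F (3); add D.
Step 6: cheapest edge leaving the tree is A-D (1); add A.
Step 7: cheapest edge leaving the tree is C-D (1); add C.
Step 8: cheapest edge leaving the tree is A-I (4); add I.
MST edges: E-G, E-H, B-H, F-G, D-F, A-D, C-D, A-I; total weight 1+5+7+7+3+1+1+4 = 29.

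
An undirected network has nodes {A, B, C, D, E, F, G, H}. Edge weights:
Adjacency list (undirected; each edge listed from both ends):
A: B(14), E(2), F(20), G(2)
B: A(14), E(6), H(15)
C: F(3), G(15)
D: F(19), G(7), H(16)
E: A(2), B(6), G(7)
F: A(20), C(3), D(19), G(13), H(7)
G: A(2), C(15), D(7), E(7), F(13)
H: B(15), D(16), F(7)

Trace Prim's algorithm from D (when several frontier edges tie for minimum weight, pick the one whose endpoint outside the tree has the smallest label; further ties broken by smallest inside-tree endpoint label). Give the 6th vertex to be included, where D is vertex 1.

Prim's algorithm from D:
Step 1: frontier [D—G 7, D—H 16, D—F 19] → take D—G (7); add G.
Step 2: frontier [D—H 16, D—F 19, A—G 2, E—G 7, F—G 13, C—G 15] → take A—G (2); add A.
Step 3: frontier [A—E 2, A—B 14, A—F 20, D—H 16, D—F 19, E—G 7, F—G 13, C—G 15] → take A—E (2); add E.
Step 4: frontier [A—B 14, A—F 20, D—H 16, D—F 19, B—E 6, F—G 13, C—G 15] → take B—E (6); add B.
Step 5: frontier [A—F 20, B—H 15, D—H 16, D—F 19, F—G 13, C—G 15] → take F—G (13); add F.
Step 6: frontier [B—H 15, D—H 16, C—F 3, F—H 7, C—G 15] → take C—F (3); add C.
Step 7: frontier [B—H 15, D—H 16, F—H 7] → take F—H (7); add H.
Vertex order: D, G, A, E, B, F, C, H. The 6th vertex is F.

F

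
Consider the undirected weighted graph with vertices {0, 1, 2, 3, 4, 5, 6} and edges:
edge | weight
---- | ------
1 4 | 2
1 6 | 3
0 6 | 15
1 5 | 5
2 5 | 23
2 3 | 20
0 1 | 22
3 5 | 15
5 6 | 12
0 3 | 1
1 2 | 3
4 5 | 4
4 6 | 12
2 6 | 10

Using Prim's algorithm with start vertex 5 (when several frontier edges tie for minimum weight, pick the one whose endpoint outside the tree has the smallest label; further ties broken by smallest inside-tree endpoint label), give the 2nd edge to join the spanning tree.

1-4

Grow the tree from 5 using Prim:
Step 1: frontier [4 5 4, 1 5 5, 5 6 12, 3 5 15, 2 5 23] → take 4 5 (4); add 4.
Step 2: frontier [1 4 2, 4 6 12, 1 5 5, 5 6 12, 3 5 15, 2 5 23] → take 1 4 (2); add 1.
Step 3: frontier [1 2 3, 1 6 3, 0 1 22, 4 6 12, 5 6 12, 3 5 15, 2 5 23] → take 1 2 (3); add 2.
Step 4: frontier [1 6 3, 0 1 22, 2 6 10, 2 3 20, 4 6 12, 5 6 12, 3 5 15] → take 1 6 (3); add 6.
Step 5: frontier [0 1 22, 2 3 20, 3 5 15, 0 6 15] → take 0 6 (15); add 0.
Step 6: frontier [0 3 1, 2 3 20, 3 5 15] → take 0 3 (1); add 3.
The 2nd edge added is 1 4.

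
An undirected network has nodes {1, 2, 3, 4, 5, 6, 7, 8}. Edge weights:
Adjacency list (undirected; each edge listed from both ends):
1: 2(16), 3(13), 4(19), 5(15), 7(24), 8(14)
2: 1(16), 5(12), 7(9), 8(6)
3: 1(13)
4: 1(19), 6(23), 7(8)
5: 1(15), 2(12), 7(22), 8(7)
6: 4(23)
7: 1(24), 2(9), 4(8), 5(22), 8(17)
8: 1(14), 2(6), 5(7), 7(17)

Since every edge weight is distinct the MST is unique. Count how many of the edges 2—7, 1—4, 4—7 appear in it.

2

Sort edges by weight, then run Kruskal:
2—8 (6): add — endpoints in different components.
5—8 (7): add — endpoints in different components.
4—7 (8): add — endpoints in different components.
2—7 (9): add — endpoints in different components.
2—5 (12): skip — 2 and 5 already connected.
1—3 (13): add — endpoints in different components.
1—8 (14): add — endpoints in different components.
1—5 (15): skip — 1 and 5 already connected.
1—2 (16): skip — 1 and 2 already connected.
7—8 (17): skip — 7 and 8 already connected.
1—4 (19): skip — 1 and 4 already connected.
5—7 (22): skip — 5 and 7 already connected.
4—6 (23): add — endpoints in different components.
MST edge set: {2—8, 5—8, 4—7, 2—7, 1—3, 1—8, 4—6}.
Of the listed edges, {2—7, 4—7} are in the MST → 2.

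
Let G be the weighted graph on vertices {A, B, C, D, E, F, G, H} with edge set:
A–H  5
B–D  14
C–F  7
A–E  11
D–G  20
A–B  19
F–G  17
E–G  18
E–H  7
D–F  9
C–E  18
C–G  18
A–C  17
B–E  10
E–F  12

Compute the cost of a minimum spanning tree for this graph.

Kruskal: consider edges lightest-first.
A–H (5): add — endpoints in different components.
C–F (7): add — endpoints in different components.
E–H (7): add — endpoints in different components.
D–F (9): add — endpoints in different components.
B–E (10): add — endpoints in different components.
A–E (11): skip — A and E already connected.
E–F (12): add — endpoints in different components.
B–D (14): skip — B and D already connected.
A–C (17): skip — A and C already connected.
F–G (17): add — endpoints in different components.
MST edges: A–H, C–F, E–H, D–F, B–E, E–F, F–G; total weight 5+7+7+9+10+12+17 = 67.

67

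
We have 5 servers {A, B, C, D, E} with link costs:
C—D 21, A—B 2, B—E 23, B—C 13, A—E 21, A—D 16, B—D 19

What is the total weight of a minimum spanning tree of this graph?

52

Sort edges by weight, then run Kruskal:
A—B (2): add — endpoints in different components.
B—C (13): add — endpoints in different components.
A—D (16): add — endpoints in different components.
B—D (19): skip — B and D already connected.
A—E (21): add — endpoints in different components.
MST edges: A—B, B—C, A—D, A—E; total weight 2+13+16+21 = 52.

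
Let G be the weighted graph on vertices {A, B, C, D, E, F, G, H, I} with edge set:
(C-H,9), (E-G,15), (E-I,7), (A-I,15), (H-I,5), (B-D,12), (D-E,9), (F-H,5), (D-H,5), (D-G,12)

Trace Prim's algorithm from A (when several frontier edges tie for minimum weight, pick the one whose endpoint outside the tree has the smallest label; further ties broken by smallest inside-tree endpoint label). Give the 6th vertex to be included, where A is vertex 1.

Prim, starting at A.
Step 1: frontier [A-I 15] → take A-I (15); add I.
Step 2: frontier [H-I 5, E-I 7] → take H-I (5); add H.
Step 3: frontier [D-H 5, F-H 5, C-H 9, E-I 7] → take D-H (5); add D.
Step 4: frontier [D-E 9, B-D 12, D-G 12, F-H 5, C-H 9, E-I 7] → take F-H (5); add F.
Step 5: frontier [D-E 9, B-D 12, D-G 12, C-H 9, E-I 7] → take E-I (7); add E.
Step 6: frontier [B-D 12, D-G 12, E-G 15, C-H 9] → take C-H (9); add C.
Step 7: frontier [B-D 12, D-G 12, E-G 15] → take B-D (12); add B.
Step 8: frontier [D-G 12, E-G 15] → take D-G (12); add G.
Vertex order: A, I, H, D, F, E, C, B, G. The 6th vertex is E.

E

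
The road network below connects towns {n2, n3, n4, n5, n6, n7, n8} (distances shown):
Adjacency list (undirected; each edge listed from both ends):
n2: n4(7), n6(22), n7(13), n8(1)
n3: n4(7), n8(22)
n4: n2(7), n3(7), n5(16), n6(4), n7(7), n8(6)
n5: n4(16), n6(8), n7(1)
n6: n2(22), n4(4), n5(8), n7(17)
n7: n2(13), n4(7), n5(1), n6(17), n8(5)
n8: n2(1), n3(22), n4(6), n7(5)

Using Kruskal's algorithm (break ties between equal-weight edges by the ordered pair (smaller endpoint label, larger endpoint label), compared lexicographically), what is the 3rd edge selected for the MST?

Sort edges by weight, then run Kruskal:
n2-n8 (1): add. Components now {n7} {n4} {n5} {n2,n8} {n3} {n6}
n5-n7 (1): add. Components now {n5,n7} {n4} {n2,n8} {n3} {n6}
n4-n6 (4): add. Components now {n5,n7} {n4,n6} {n2,n8} {n3}
n7-n8 (5): add. Components now {n2,n5,n7,n8} {n4,n6} {n3}
n4-n8 (6): add. Components now {n2,n4,n5,n6,n7,n8} {n3}
n2-n4 (7): skip — n4 and n2 already connected.
n3-n4 (7): add. Components now {n2,n3,n4,n5,n6,n7,n8}
The 3rd edge added is n4-n6.

n4-n6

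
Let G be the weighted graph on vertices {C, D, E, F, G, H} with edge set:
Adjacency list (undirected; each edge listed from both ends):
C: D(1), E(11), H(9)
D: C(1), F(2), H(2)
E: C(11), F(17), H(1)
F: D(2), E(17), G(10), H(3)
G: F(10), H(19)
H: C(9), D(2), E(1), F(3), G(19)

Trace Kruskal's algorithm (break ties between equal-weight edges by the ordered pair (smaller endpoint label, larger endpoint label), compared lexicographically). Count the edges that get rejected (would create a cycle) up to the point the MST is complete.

2

Kruskal's algorithm — process edges by increasing weight (ties by edge label):
C—D (1): add. Components now {C,D} {E} {F} {G} {H}
E—H (1): add. Components now {C,D} {E,H} {F} {G}
D—F (2): add. Components now {C,D,F} {E,H} {G}
D—H (2): add. Components now {C,D,E,F,H} {G}
F—H (3): skip — F and H already connected.
C—H (9): skip — C and H already connected.
F—G (10): add. Components now {C,D,E,F,G,H}
Edges rejected before the tree was complete: 2.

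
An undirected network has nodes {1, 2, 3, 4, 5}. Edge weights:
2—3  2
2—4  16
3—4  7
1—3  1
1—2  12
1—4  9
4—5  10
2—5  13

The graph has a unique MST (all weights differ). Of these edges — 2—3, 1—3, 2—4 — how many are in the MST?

Kruskal: consider edges lightest-first.
1—3 (1): add. Components now {1,3} {2} {4} {5}
2—3 (2): add. Components now {1,2,3} {4} {5}
3—4 (7): add. Components now {1,2,3,4} {5}
1—4 (9): skip — 1 and 4 already connected.
4—5 (10): add. Components now {1,2,3,4,5}
MST edge set: {1—3, 2—3, 3—4, 4—5}.
Of the listed edges, {2—3, 1—3} are in the MST → 2.

2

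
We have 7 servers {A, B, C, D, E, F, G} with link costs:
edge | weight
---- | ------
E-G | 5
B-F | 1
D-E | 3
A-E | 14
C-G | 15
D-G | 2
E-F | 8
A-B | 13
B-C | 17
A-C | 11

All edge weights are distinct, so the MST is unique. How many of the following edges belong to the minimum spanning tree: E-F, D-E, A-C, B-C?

Kruskal's algorithm — process edges by increasing weight (ties by edge label):
B-F (1): add — endpoints in different components.
D-G (2): add — endpoints in different components.
D-E (3): add — endpoints in different components.
E-G (5): skip — E and G already connected.
E-F (8): add — endpoints in different components.
A-C (11): add — endpoints in different components.
A-B (13): add — endpoints in different components.
MST edge set: {B-F, D-G, D-E, E-F, A-C, A-B}.
Of the listed edges, {E-F, D-E, A-C} are in the MST → 3.

3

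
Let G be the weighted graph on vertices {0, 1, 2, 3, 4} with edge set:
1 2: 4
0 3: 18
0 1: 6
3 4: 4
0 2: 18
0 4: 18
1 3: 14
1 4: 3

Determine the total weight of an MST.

Prim, starting at 0.
Step 1: cheapest edge leaving the tree is 0 1 (6); add 1.
Step 2: cheapest edge leaving the tree is 1 4 (3); add 4.
Step 3: cheapest edge leaving the tree is 1 2 (4); add 2.
Step 4: cheapest edge leaving the tree is 3 4 (4); add 3.
MST edges: 0 1, 1 4, 1 2, 3 4; total weight 6+3+4+4 = 17.

17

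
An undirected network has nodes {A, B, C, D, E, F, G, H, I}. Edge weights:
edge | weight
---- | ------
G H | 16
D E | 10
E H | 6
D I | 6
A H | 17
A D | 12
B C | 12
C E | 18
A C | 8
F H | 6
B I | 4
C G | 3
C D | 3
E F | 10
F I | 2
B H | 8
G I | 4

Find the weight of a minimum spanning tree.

36

Kruskal: consider edges lightest-first.
F I (2): add — endpoints in different components.
C D (3): add — endpoints in different components.
C G (3): add — endpoints in different components.
B I (4): add — endpoints in different components.
G I (4): add — endpoints in different components.
D I (6): skip — D and I already connected.
E H (6): add — endpoints in different components.
F H (6): add — endpoints in different components.
A C (8): add — endpoints in different components.
MST edges: F I, C D, C G, B I, G I, E H, F H, A C; total weight 2+3+3+4+4+6+6+8 = 36.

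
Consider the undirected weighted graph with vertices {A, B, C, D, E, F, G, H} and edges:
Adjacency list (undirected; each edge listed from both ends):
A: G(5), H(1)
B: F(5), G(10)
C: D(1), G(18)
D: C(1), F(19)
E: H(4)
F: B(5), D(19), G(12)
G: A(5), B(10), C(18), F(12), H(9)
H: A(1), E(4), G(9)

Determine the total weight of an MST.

Kruskal's algorithm — process edges by increasing weight (ties by edge label):
A-H (1): add — endpoints in different components.
C-D (1): add — endpoints in different components.
E-H (4): add — endpoints in different components.
A-G (5): add — endpoints in different components.
B-F (5): add — endpoints in different components.
G-H (9): skip — G and H already connected.
B-G (10): add — endpoints in different components.
F-G (12): skip — F and G already connected.
C-G (18): add — endpoints in different components.
MST edges: A-H, C-D, E-H, A-G, B-F, B-G, C-G; total weight 1+1+4+5+5+10+18 = 44.

44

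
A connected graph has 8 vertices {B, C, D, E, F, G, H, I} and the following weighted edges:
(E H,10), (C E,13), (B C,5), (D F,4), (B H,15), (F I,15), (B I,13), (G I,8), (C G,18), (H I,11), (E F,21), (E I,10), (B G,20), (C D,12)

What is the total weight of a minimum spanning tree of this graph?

Sort edges by weight, then run Kruskal:
D F (4): add — endpoints in different components.
B C (5): add — endpoints in different components.
G I (8): add — endpoints in different components.
E H (10): add — endpoints in different components.
E I (10): add — endpoints in different components.
H I (11): skip — H and I already connected.
C D (12): add — endpoints in different components.
B I (13): add — endpoints in different components.
MST edges: D F, B C, G I, E H, E I, C D, B I; total weight 4+5+8+10+10+12+13 = 62.

62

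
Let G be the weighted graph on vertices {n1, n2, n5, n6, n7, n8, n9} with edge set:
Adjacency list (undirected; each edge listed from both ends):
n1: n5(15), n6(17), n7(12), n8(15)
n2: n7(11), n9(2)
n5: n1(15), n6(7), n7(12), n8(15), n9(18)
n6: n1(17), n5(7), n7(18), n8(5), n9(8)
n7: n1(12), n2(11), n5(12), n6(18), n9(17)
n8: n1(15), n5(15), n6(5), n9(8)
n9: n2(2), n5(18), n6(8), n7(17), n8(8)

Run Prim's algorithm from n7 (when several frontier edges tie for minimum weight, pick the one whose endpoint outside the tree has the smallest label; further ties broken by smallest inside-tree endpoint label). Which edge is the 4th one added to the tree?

Prim's algorithm from n7:
Step 1: cheapest edge leaving the tree is n2—n7 (11); add n2.
Step 2: cheapest edge leaving the tree is n2—n9 (2); add n9.
Step 3: cheapest edge leaving the tree is n6—n9 (8); add n6.
Step 4: cheapest edge leaving the tree is n6—n8 (5); add n8.
Step 5: cheapest edge leaving the tree is n5—n6 (7); add n5.
Step 6: cheapest edge leaving the tree is n1—n7 (12); add n1.
The 4th edge added is n6—n8.

n6-n8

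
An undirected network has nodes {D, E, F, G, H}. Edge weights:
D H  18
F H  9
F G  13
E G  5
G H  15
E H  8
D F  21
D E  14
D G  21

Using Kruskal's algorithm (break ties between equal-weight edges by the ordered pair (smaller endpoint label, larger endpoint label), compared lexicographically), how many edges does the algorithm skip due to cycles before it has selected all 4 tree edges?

1

Kruskal: consider edges lightest-first.
E G (5): add — endpoints in different components.
E H (8): add — endpoints in different components.
F H (9): add — endpoints in different components.
F G (13): skip — F and G already connected.
D E (14): add — endpoints in different components.
Edges rejected before the tree was complete: 1.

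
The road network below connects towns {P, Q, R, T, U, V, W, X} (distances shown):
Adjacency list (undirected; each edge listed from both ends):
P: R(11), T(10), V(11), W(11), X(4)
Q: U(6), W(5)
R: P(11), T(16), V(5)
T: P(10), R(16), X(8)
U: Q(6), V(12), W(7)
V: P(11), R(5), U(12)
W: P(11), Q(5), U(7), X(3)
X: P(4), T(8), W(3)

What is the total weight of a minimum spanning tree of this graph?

42

Sort edges by weight, then run Kruskal:
W—X (3): add — endpoints in different components.
P—X (4): add — endpoints in different components.
Q—W (5): add — endpoints in different components.
R—V (5): add — endpoints in different components.
Q—U (6): add — endpoints in different components.
U—W (7): skip — W and U already connected.
T—X (8): add — endpoints in different components.
P—T (10): skip — T and P already connected.
P—R (11): add — endpoints in different components.
MST edges: W—X, P—X, Q—W, R—V, Q—U, T—X, P—R; total weight 3+4+5+5+6+8+11 = 42.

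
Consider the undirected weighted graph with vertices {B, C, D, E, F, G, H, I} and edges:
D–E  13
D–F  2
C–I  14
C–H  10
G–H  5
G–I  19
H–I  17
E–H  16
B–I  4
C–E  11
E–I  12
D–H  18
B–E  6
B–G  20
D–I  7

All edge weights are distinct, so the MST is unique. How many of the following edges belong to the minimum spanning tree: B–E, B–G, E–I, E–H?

1

Kruskal's algorithm — process edges by increasing weight (ties by edge label):
D–F (2): add — endpoints in different components.
B–I (4): add — endpoints in different components.
G–H (5): add — endpoints in different components.
B–E (6): add — endpoints in different components.
D–I (7): add — endpoints in different components.
C–H (10): add — endpoints in different components.
C–E (11): add — endpoints in different components.
MST edge set: {D–F, B–I, G–H, B–E, D–I, C–H, C–E}.
Of the listed edges, {B–E} are in the MST → 1.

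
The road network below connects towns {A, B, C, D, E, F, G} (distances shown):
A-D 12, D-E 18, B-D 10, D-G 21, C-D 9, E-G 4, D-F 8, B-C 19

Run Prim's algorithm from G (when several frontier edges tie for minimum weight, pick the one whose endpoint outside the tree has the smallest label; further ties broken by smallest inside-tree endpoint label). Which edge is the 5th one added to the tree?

Prim, starting at G.
Step 1: cheapest edge leaving the tree is E-G (4); add E.
Step 2: cheapest edge leaving the tree is D-E (18); add D.
Step 3: cheapest edge leaving the tree is D-F (8); add F.
Step 4: cheapest edge leaving the tree is C-D (9); add C.
Step 5: cheapest edge leaving the tree is B-D (10); add B.
Step 6: cheapest edge leaving the tree is A-D (12); add A.
The 5th edge added is B-D.

B-D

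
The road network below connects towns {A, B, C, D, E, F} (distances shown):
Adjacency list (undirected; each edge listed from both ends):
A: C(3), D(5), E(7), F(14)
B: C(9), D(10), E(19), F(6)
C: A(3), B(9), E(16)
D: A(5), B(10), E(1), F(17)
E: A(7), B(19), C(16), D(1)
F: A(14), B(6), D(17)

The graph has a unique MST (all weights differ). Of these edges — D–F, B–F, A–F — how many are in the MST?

Kruskal: consider edges lightest-first.
D–E (1): add. Components now {A} {B} {C} {D,E} {F}
A–C (3): add. Components now {A,C} {B} {D,E} {F}
A–D (5): add. Components now {A,C,D,E} {B} {F}
B–F (6): add. Components now {A,C,D,E} {B,F}
A–E (7): skip — A and E already connected.
B–C (9): add. Components now {A,B,C,D,E,F}
MST edge set: {D–E, A–C, A–D, B–F, B–C}.
Of the listed edges, {B–F} are in the MST → 1.

1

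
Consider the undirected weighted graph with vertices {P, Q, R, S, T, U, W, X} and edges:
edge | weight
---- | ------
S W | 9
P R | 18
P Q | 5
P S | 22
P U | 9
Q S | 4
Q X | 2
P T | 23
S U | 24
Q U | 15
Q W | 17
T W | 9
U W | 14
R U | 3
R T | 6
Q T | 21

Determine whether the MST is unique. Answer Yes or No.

Kruskal's algorithm — process edges by increasing weight (ties by edge label):
Q X (2): add — endpoints in different components.
R U (3): add — endpoints in different components.
Q S (4): add — endpoints in different components.
P Q (5): add — endpoints in different components.
R T (6): add — endpoints in different components.
P U (9): add — endpoints in different components.
S W (9): add — endpoints in different components.
Non-tree edge T W has weight 9, equal to the heaviest edge on its tree cycle — swapping gives another MST of the same weight. Not unique.

No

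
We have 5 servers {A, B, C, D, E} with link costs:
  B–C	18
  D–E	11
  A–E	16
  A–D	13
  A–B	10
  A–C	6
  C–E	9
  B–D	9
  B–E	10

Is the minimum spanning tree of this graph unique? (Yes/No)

No

Kruskal's algorithm — process edges by increasing weight (ties by edge label):
A–C (6): add. Components now {A,C} {B} {D} {E}
B–D (9): add. Components now {A,C} {B,D} {E}
C–E (9): add. Components now {A,C,E} {B,D}
A–B (10): add. Components now {A,B,C,D,E}
Non-tree edge B–E has weight 10, equal to the heaviest edge on its tree cycle — swapping gives another MST of the same weight. Not unique.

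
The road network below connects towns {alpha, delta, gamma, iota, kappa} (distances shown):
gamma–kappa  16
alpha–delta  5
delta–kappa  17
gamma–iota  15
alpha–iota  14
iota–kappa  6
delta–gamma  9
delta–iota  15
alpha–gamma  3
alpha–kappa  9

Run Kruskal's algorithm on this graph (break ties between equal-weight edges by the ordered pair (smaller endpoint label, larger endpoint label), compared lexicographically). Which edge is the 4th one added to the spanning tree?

Kruskal's algorithm — process edges by increasing weight (ties by edge label):
alpha–gamma (3): add. Components now {iota} {alpha,gamma} {delta} {kappa}
alpha–delta (5): add. Components now {iota} {alpha,delta,gamma} {kappa}
iota–kappa (6): add. Components now {iota,kappa} {alpha,delta,gamma}
alpha–kappa (9): add. Components now {alpha,delta,gamma,iota,kappa}
The 4th edge added is alpha–kappa.

alpha-kappa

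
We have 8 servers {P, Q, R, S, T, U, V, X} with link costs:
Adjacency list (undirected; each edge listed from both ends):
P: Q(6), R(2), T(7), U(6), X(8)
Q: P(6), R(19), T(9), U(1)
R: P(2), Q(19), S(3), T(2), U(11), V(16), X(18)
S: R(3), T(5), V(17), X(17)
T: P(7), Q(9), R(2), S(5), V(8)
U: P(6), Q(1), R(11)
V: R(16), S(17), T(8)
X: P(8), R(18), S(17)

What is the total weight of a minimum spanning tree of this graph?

30

Prim's algorithm from R:
Step 1: cheapest edge leaving the tree is P–R (2); add P.
Step 2: cheapest edge leaving the tree is R–T (2); add T.
Step 3: cheapest edge leaving the tree is R–S (3); add S.
Step 4: cheapest edge leaving the tree is P–Q (6); add Q.
Step 5: cheapest edge leaving the tree is Q–U (1); add U.
Step 6: cheapest edge leaving the tree is T–V (8); add V.
Step 7: cheapest edge leaving the tree is P–X (8); add X.
MST edges: P–R, R–T, R–S, P–Q, Q–U, T–V, P–X; total weight 2+2+3+6+1+8+8 = 30.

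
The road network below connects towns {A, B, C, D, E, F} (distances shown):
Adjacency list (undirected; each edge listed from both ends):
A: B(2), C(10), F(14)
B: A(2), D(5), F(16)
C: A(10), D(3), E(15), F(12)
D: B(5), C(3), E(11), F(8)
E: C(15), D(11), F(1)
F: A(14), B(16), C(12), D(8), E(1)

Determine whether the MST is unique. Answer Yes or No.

Kruskal's algorithm — process edges by increasing weight (ties by edge label):
E F (1): add — endpoints in different components.
A B (2): add — endpoints in different components.
C D (3): add — endpoints in different components.
B D (5): add — endpoints in different components.
D F (8): add — endpoints in different components.
Every non-tree edge has weight strictly greater than the heaviest edge on the tree path between its endpoints, so the MST is unique.

Yes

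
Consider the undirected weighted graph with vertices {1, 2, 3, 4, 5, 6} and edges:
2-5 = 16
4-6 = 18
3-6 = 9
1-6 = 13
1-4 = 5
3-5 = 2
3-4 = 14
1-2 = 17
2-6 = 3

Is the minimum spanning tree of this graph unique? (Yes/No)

Yes

Sort edges by weight, then run Kruskal:
3-5 (2): add — endpoints in different components.
2-6 (3): add — endpoints in different components.
1-4 (5): add — endpoints in different components.
3-6 (9): add — endpoints in different components.
1-6 (13): add — endpoints in different components.
Every non-tree edge has weight strictly greater than the heaviest edge on the tree path between its endpoints, so the MST is unique.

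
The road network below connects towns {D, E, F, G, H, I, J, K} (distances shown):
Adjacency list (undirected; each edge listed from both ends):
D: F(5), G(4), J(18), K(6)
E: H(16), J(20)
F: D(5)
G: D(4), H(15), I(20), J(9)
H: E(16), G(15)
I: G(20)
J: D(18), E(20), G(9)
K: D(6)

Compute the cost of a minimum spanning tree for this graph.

Sort edges by weight, then run Kruskal:
D-G (4): add — endpoints in different components.
D-F (5): add — endpoints in different components.
D-K (6): add — endpoints in different components.
G-J (9): add — endpoints in different components.
G-H (15): add — endpoints in different components.
E-H (16): add — endpoints in different components.
D-J (18): skip — D and J already connected.
E-J (20): skip — E and J already connected.
G-I (20): add — endpoints in different components.
MST edges: D-G, D-F, D-K, G-J, G-H, E-H, G-I; total weight 4+5+6+9+15+16+20 = 75.

75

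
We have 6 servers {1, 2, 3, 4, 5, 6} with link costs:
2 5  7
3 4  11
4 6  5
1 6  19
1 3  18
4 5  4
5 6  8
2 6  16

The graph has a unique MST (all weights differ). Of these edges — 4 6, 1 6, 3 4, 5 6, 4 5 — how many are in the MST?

Kruskal: consider edges lightest-first.
4 5 (4): add — endpoints in different components.
4 6 (5): add — endpoints in different components.
2 5 (7): add — endpoints in different components.
5 6 (8): skip — 5 and 6 already connected.
3 4 (11): add — endpoints in different components.
2 6 (16): skip — 2 and 6 already connected.
1 3 (18): add — endpoints in different components.
MST edge set: {4 5, 4 6, 2 5, 3 4, 1 3}.
Of the listed edges, {4 6, 3 4, 4 5} are in the MST → 3.

3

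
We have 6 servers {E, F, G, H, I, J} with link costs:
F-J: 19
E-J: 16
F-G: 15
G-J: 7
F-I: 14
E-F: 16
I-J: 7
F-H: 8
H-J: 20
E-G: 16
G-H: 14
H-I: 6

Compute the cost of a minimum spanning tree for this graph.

Kruskal's algorithm — process edges by increasing weight (ties by edge label):
H-I (6): add. Components now {E} {F} {G} {H,I} {J}
G-J (7): add. Components now {E} {F} {G,J} {H,I}
I-J (7): add. Components now {E} {F} {G,H,I,J}
F-H (8): add. Components now {E} {F,G,H,I,J}
F-I (14): skip — F and I already connected.
G-H (14): skip — G and H already connected.
F-G (15): skip — F and G already connected.
E-F (16): add. Components now {E,F,G,H,I,J}
MST edges: H-I, G-J, I-J, F-H, E-F; total weight 6+7+7+8+16 = 44.

44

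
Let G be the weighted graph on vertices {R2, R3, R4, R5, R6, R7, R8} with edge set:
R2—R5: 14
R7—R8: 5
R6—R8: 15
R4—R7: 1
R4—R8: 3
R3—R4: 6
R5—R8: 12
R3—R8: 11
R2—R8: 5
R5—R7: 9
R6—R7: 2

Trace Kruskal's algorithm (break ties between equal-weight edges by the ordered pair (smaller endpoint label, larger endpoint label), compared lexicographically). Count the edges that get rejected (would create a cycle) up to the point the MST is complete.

1

Kruskal's algorithm — process edges by increasing weight (ties by edge label):
R4—R7 (1): add. Components now {R3} {R2} {R4,R7} {R5} {R6} {R8}
R6—R7 (2): add. Components now {R3} {R2} {R4,R6,R7} {R5} {R8}
R4—R8 (3): add. Components now {R3} {R2} {R4,R6,R7,R8} {R5}
R2—R8 (5): add. Components now {R3} {R2,R4,R6,R7,R8} {R5}
R7—R8 (5): skip — R7 and R8 already connected.
R3—R4 (6): add. Components now {R2,R3,R4,R6,R7,R8} {R5}
R5—R7 (9): add. Components now {R2,R3,R4,R5,R6,R7,R8}
Edges rejected before the tree was complete: 1.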